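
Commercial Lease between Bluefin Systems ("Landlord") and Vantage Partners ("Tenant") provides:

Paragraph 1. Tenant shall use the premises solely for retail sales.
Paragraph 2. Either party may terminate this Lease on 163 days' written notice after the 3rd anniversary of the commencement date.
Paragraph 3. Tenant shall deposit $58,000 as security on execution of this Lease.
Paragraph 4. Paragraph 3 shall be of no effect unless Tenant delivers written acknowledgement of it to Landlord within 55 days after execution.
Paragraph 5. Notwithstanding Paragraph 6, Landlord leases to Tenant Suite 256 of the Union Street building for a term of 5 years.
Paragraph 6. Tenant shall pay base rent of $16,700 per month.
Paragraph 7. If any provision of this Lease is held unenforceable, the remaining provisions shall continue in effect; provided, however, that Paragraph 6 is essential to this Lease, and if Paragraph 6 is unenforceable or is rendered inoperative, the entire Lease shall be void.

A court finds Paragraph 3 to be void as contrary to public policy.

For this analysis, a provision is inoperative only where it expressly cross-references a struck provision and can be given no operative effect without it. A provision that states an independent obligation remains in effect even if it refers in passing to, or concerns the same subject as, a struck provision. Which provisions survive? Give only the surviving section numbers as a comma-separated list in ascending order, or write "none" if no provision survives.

1, 2, 5, 6, 7

Paragraph 3 is struck. Paragraph 4 has no operative effect of its own apart from Paragraph 3 and is therefore inoperative. Paragraph 7 makes Paragraph 6 an essential term, but Paragraph 6 is unaffected, so the severability proviso in Paragraph 7 preserves the remaining provisions. The provisions still in force are Paragraph 1, Paragraph 2, Paragraph 5, Paragraph 6, and Paragraph 7.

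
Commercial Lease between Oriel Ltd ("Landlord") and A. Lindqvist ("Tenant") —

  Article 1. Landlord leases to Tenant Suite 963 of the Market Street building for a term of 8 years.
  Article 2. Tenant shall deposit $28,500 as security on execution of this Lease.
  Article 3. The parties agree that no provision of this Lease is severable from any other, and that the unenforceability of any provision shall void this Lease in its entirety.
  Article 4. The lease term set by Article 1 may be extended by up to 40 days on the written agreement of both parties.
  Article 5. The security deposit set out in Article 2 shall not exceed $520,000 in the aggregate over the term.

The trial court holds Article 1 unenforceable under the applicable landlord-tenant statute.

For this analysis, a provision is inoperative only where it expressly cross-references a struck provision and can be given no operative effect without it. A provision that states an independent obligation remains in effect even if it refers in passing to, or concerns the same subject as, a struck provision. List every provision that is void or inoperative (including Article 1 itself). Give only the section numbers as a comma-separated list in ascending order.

1, 2, 3, 4, 5

Article 1 is struck. Article 4 does nothing except set the extension of the lease term by reference to Article 1; with Article 1 gone it has no independent effect and is inoperative. Article 3 provides that the Lease is not severable, so the invalidity of any one provision voids the entire Lease. No provision of the Lease survives.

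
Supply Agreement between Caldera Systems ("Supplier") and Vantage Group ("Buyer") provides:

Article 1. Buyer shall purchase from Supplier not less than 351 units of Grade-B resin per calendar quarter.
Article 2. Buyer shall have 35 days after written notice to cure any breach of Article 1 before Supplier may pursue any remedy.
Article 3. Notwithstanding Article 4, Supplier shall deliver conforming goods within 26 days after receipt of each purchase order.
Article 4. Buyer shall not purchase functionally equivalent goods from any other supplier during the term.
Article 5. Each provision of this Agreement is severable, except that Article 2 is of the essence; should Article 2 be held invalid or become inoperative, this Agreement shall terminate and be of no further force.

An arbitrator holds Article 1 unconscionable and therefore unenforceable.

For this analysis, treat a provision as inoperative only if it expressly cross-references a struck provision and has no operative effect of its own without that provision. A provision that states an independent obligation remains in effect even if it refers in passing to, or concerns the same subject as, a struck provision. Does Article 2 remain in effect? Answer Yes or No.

No

Article 1 is struck. Article 2 operates only by reference to Article 1, so it falls with Article 1. Article 5 makes Article 2 an essential term, and Article 2 has been rendered inoperative by the cascade; under Article 5, the entire Agreement is therefore void. No provision of the Agreement survives. Article 2 is among the inoperative provisions, so the answer is no.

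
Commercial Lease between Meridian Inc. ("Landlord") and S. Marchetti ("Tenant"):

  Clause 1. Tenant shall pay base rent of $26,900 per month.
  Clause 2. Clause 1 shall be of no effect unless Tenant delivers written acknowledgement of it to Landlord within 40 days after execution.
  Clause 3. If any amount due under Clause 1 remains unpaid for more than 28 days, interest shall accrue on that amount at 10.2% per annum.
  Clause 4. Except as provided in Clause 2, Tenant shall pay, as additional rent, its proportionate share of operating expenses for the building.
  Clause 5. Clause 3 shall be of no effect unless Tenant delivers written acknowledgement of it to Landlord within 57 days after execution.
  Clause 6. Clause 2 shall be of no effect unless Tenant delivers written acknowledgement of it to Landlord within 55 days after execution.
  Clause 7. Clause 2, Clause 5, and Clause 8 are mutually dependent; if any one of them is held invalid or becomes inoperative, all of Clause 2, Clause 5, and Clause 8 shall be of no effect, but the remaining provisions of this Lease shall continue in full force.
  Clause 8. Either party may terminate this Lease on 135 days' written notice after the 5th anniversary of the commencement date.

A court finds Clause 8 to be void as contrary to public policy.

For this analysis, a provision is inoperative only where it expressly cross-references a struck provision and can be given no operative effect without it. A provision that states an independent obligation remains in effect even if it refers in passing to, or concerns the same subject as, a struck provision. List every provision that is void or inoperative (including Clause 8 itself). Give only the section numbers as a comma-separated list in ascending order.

Clause 8 is struck. Although Clause 4 refers to Clause 2, its operative terms do not depend on Clause 2, so it remains in effect. No other provision's operative terms depend on Clause 8. Clause 7 declares Clause 2, Clause 5, and Clause 8 mutually dependent; since one of them has fallen, all of them are of no effect. That brings down Clause 2 and Clause 5 as well. Clause 6 in turn depends solely on a provision now struck and likewise falls. The remainder continues in force under Clause 7. The provisions still in force are Clause 1, Clause 3, Clause 4, and Clause 7.

2, 5, 6, 8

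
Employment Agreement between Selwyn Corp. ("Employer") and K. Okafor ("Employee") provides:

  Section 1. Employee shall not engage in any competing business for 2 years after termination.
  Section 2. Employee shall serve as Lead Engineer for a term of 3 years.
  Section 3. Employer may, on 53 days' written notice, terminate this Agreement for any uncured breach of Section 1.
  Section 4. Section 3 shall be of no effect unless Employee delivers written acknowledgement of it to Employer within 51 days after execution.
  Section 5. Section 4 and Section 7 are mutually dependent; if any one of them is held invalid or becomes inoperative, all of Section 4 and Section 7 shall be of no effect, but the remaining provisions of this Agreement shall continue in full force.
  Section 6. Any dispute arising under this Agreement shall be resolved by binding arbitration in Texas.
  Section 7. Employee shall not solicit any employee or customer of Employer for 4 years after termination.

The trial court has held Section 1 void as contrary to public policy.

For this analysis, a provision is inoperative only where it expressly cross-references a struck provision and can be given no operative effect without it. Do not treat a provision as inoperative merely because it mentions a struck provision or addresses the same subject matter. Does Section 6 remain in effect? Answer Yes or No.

Yes

Section 1 is struck. Section 3 merely fixes the termination right for breach of Section 1; with Section 1 gone it has nothing to operate on and falls away. Section 4 merely fixes the acknowledgement condition for Section 3; with Section 3 gone it has nothing to operate on and falls away. Section 5 declares Section 4 and Section 7 mutually dependent; since one of them has fallen, all of them are of no effect. That brings down Section 7 as well. The remainder continues in force under Section 5. Section 2, Section 5, and Section 6 remain in effect. Section 6 is among the surviving provisions, so the answer is yes.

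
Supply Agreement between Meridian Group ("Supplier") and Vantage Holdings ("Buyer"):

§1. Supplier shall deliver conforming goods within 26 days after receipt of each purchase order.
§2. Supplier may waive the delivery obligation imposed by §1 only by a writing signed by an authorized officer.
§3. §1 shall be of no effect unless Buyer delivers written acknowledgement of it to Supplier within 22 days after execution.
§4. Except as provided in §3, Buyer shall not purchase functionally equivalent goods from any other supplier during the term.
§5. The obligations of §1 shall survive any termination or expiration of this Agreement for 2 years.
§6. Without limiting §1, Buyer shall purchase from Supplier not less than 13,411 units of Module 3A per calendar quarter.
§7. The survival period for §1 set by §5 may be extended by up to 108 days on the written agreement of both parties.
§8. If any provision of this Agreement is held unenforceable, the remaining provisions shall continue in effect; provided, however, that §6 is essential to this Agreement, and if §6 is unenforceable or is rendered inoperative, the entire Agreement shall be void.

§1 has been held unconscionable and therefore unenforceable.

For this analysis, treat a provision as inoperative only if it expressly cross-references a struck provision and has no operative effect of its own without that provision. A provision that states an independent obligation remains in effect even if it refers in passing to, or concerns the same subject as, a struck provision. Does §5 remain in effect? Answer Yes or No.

No

§1 is struck. The only function of §2 is the waiver condition for §1, so it cannot stand once §1 is removed. The only function of §3 is the acknowledgement condition for §1, so it cannot stand once §1 is removed. §5 has no operative effect of its own apart from §1 and is therefore inoperative. §7 does nothing except set the extension of the survival period for §1 by reference to §5; with §5 gone it has no independent effect and is inoperative. Although §6 refers to §1, its operative terms do not depend on §1, so it remains in effect. §4 mentions §3 but its own obligation stands independently of §3, so §4 is not affected. §8 makes §6 an essential term, but §6 is unaffected, so the severability proviso in §8 preserves the remaining provisions. The provisions still in force are §4, §6, and §8. §5 is among the inoperative provisions, so the answer is no.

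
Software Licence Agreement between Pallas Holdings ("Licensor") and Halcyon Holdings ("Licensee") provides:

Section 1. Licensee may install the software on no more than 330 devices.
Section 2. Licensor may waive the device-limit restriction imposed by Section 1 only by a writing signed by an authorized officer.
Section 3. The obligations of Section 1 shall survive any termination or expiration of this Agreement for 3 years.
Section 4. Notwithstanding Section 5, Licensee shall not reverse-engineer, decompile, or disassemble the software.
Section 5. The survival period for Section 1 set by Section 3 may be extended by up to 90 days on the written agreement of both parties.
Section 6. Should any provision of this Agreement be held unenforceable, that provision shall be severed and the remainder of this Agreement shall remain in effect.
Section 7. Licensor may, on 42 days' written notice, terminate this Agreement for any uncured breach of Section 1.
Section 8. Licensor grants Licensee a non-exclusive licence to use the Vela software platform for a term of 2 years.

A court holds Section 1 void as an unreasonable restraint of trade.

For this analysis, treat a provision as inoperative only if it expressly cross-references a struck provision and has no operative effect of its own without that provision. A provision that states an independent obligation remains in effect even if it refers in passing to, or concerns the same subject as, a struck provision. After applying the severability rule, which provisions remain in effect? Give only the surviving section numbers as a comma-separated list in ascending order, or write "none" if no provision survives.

Section 1 is struck. Section 2 merely fixes the waiver condition for Section 1; with Section 1 gone it has nothing to operate on and falls away. Section 3 operates only by reference to Section 1, so it falls with Section 1. Section 7 operates only by reference to Section 1, so it falls with Section 1. Section 5 operates only by reference to Section 3, so it falls with Section 3. Although Section 4 refers to Section 5, its operative terms do not depend on Section 5, so it remains in effect. Under the severability clause in Section 6, the remaining provisions continue in force. The provisions still in force are Section 4, Section 6, and Section 8.

4, 6, 8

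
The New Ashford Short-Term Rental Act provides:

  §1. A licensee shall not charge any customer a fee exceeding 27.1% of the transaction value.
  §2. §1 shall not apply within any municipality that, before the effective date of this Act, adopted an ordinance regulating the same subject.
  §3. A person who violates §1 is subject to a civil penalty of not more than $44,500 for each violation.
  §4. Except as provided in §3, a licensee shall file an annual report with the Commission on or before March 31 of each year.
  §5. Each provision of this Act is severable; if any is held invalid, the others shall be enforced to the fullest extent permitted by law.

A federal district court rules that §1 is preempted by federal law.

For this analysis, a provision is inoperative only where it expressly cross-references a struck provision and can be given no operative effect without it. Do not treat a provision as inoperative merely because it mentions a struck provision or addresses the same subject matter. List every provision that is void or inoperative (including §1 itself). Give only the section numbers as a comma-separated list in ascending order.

1, 2, 3

§1 is struck. §2 has no operative effect of its own apart from §1 and is therefore inoperative. §3 merely fixes the civil penalty for violating §1; with §1 gone it has nothing to operate on and falls away. §4 mentions §3 but its own obligation stands independently of §3, so §4 is not affected. §5 is a severability clause and preserves every provision that can still be given independent effect. That leaves §4 and §5 in effect.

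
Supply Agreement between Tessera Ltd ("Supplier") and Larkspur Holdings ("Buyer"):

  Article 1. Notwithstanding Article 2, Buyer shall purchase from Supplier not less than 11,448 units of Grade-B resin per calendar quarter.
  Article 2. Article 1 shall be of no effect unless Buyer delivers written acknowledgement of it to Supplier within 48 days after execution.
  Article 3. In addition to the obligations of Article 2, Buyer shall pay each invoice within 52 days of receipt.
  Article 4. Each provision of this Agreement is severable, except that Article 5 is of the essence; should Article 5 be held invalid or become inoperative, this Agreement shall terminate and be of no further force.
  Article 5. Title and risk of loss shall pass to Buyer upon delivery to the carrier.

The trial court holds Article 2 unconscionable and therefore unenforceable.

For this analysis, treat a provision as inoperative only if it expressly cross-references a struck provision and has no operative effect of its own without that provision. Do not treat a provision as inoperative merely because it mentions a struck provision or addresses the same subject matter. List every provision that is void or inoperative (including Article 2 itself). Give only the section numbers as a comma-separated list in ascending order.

2

Article 2 is struck. Article 3 mentions Article 2 but its own obligation stands independently of Article 2, so Article 3 is not affected. Article 1 mentions Article 2 but its own obligation stands independently of Article 2, so Article 1 is not affected. Nothing else in the Agreement is defined by reference to Article 2. Article 4 makes Article 5 an essential term, but Article 5 is unaffected, so the severability proviso in Article 4 preserves the remaining provisions. The provisions still in force are Article 1, Article 3, Article 4, and Article 5.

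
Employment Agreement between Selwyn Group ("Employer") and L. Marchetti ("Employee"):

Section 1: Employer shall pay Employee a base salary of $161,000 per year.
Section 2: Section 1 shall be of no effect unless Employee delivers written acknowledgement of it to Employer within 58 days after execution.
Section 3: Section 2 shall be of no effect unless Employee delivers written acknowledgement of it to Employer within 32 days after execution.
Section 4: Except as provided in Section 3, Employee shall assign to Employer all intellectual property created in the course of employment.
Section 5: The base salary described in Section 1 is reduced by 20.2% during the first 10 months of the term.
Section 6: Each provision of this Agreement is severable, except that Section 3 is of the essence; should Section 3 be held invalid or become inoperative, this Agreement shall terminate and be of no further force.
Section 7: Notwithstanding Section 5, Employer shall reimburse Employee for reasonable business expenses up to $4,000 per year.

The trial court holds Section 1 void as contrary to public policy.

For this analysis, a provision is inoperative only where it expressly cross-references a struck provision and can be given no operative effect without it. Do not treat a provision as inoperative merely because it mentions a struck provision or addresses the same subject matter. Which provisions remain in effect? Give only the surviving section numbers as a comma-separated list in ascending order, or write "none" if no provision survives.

Section 1 is struck. Section 2 merely fixes the acknowledgement condition for Section 1; with Section 1 gone it has nothing to operate on and falls away. Section 5 has no operative effect of its own apart from Section 1 and is therefore inoperative. Section 3 merely fixes the acknowledgement condition for Section 2; with Section 2 gone it has nothing to operate on and falls away. Section 6 makes Section 3 an essential term, and Section 3 has been rendered inoperative by the cascade; under Section 6, the entire Agreement is therefore void. No provision of the Agreement survives.

none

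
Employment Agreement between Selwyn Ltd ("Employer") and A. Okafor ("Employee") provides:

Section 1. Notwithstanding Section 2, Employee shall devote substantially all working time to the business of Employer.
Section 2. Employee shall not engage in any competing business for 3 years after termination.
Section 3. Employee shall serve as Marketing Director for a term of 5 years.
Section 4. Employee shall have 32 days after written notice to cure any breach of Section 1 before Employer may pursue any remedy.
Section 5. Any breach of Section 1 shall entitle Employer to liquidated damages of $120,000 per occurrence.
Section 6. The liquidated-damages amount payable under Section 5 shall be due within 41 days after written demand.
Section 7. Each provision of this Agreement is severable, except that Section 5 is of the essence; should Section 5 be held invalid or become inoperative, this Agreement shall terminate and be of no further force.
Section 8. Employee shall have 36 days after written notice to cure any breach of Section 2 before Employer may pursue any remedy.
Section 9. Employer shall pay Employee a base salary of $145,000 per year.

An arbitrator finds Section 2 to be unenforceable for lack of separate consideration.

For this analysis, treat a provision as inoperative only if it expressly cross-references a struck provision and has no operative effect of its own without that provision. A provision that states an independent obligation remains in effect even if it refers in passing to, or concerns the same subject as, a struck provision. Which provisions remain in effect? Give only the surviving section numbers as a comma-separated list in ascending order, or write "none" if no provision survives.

Section 2 is struck. The only function of Section 8 is the cure period for breach of Section 2, so it cannot stand once Section 2 is removed. Section 1 mentions Section 2 but its own obligation stands independently of Section 2, so Section 1 is not affected. Section 7 makes Section 5 an essential term, but Section 5 is unaffected, so the severability proviso in Section 7 preserves the remaining provisions. Section 1, Section 3, Section 4, Section 5, Section 6, Section 7, and Section 9 remain in effect.

1, 3, 4, 5, 6, 7, 9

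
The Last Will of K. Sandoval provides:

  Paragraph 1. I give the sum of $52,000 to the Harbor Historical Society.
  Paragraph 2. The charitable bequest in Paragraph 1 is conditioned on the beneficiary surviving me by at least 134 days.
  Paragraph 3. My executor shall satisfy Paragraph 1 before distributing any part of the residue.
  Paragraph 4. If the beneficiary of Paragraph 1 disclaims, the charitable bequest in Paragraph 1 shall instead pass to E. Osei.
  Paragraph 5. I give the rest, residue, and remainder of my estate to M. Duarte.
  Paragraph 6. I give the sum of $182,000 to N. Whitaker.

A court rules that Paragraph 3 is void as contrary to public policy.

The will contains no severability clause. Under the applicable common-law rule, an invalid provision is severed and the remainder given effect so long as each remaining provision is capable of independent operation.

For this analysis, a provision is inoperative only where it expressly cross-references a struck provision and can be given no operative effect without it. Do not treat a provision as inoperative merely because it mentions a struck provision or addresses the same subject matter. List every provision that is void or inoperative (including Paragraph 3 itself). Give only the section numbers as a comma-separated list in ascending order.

3

Paragraph 3 is struck. Nothing else in the will is defined by reference to Paragraph 3. With no severability clause, the stated default rule severs what cannot stand and enforces each remaining provision that can operate on its own. The provisions still in force are Paragraph 1, Paragraph 2, Paragraph 4, Paragraph 5, and Paragraph 6.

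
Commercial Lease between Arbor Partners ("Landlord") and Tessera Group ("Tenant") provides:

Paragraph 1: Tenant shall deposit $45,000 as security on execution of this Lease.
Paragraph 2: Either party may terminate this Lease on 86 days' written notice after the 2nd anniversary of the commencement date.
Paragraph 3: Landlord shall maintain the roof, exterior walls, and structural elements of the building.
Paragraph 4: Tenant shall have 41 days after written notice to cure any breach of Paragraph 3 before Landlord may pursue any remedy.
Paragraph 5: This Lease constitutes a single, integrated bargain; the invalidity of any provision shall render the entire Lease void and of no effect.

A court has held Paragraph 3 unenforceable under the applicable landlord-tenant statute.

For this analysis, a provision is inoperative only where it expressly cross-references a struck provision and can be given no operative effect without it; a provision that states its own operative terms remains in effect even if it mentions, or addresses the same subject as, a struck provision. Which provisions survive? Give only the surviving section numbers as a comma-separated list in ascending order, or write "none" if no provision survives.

none

Paragraph 3 is struck. Paragraph 4 merely fixes the cure period for breach of Paragraph 3; with Paragraph 3 gone it has nothing to operate on and falls away. Paragraph 5 provides that the Lease is not severable, so the invalidity of any one provision voids the entire Lease. No provision of the Lease survives.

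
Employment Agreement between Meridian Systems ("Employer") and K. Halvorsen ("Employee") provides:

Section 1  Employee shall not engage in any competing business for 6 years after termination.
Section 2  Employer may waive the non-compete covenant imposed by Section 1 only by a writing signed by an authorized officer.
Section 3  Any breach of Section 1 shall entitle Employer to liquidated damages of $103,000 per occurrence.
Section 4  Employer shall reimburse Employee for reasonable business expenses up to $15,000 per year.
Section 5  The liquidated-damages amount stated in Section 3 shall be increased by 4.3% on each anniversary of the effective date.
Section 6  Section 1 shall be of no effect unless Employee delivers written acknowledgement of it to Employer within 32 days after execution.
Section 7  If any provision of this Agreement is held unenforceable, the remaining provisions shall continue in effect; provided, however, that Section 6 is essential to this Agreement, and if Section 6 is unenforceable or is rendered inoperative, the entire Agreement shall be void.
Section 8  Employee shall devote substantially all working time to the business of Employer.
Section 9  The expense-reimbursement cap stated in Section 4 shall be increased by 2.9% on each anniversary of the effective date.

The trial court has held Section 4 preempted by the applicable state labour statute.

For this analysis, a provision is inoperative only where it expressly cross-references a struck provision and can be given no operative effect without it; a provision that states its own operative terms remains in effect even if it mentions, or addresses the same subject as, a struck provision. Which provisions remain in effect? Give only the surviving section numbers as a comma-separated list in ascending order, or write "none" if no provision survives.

1, 2, 3, 5, 6, 7, 8

Section 4 is struck. The whole of Section 9 is the escalation of the expense-reimbursement cap, defined by reference to Section 4, so Section 9 cannot stand once Section 4 is removed. Section 7 makes Section 6 an essential term, but Section 6 is unaffected, so the severability proviso in Section 7 preserves the remaining provisions. The provisions still in force are Section 1, Section 2, Section 3, Section 5, Section 6, Section 7, and Section 8.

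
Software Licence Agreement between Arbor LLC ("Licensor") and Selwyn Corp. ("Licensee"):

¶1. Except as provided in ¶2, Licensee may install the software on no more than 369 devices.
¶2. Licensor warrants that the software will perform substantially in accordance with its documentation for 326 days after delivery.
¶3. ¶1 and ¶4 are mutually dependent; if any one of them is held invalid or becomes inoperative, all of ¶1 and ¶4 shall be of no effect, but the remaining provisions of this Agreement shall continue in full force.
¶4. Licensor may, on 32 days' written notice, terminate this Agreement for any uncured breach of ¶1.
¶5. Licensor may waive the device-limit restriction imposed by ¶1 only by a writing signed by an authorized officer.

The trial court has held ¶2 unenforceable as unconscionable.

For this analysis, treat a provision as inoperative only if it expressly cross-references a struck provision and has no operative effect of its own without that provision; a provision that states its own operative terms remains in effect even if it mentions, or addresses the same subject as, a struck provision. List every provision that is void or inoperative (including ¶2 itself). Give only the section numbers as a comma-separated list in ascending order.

2

¶2 is struck. ¶1 mentions ¶2 but its own obligation stands independently of ¶2, so ¶1 is not affected. No other provision's operative terms depend on ¶2. ¶3 ties ¶1 and ¶4 together, but none of those is affected here; the remaining provisions continue in force under ¶3. The provisions still in force are ¶1, ¶3, ¶4, and ¶5.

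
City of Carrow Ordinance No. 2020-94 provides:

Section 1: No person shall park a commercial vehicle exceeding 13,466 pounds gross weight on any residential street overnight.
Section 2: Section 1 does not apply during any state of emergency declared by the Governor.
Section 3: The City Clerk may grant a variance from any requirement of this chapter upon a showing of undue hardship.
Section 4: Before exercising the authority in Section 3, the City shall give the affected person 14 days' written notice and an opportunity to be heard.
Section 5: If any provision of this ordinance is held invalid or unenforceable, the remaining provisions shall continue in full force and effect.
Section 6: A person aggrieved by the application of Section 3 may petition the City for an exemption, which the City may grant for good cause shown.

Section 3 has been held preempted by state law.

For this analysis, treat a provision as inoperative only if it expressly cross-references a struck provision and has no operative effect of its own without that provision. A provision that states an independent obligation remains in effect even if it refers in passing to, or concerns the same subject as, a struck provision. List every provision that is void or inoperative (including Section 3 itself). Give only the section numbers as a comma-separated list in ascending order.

3, 4, 6

Section 3 is struck. Section 4 merely fixes the notice-and-hearing requirement for Section 3; with Section 3 gone it has nothing to operate on and falls away. Section 6 has no operative effect of its own apart from Section 3 and is therefore inoperative. Under the severability clause in Section 5, the remaining provisions continue in force. The provisions still in force are Section 1, Section 2, and Section 5.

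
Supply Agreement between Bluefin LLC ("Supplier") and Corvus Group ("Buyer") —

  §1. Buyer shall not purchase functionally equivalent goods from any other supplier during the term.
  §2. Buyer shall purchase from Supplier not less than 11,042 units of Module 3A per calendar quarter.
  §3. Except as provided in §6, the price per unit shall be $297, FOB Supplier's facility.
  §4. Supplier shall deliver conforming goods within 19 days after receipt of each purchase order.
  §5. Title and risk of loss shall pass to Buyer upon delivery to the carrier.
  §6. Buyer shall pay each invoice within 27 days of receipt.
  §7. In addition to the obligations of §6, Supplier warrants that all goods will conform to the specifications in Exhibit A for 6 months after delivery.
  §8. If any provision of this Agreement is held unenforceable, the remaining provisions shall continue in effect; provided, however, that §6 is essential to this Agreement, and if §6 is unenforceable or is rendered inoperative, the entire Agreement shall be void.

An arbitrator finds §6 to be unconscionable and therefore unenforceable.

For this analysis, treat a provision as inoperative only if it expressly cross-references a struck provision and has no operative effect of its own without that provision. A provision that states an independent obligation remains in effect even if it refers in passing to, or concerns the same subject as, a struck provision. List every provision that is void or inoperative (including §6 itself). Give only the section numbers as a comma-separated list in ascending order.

§6 is struck. No other provision's operative terms depend on §6. §8 makes §6 an essential term, and §6 is the provision held invalid; under §8, the entire Agreement is therefore void. No provision of the Agreement survives.

1, 2, 3, 4, 5, 6, 7, 8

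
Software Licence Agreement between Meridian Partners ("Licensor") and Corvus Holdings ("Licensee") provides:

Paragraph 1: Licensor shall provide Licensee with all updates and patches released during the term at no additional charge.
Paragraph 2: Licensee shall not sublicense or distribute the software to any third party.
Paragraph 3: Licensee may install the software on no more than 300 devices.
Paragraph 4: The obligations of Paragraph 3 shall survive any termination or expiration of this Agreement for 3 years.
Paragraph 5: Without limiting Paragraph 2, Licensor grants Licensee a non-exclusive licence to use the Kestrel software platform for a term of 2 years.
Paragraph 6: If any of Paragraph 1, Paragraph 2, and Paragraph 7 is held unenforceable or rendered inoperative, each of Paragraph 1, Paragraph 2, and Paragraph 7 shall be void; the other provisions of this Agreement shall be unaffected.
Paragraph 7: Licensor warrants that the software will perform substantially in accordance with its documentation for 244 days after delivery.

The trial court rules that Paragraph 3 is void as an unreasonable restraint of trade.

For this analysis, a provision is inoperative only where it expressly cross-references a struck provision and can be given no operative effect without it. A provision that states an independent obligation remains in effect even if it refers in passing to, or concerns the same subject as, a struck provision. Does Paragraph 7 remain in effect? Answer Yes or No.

Yes

Paragraph 3 is struck. Paragraph 4 merely fixes the survival period for Paragraph 3; with Paragraph 3 gone it has nothing to operate on and falls away. Paragraph 6 ties Paragraph 1, Paragraph 2, and Paragraph 7 together, but none of those is affected here; the remaining provisions continue in force under Paragraph 6. That leaves Paragraph 1, Paragraph 2, Paragraph 5, Paragraph 6, and Paragraph 7 in effect. Paragraph 7 is among the surviving provisions, so the answer is yes.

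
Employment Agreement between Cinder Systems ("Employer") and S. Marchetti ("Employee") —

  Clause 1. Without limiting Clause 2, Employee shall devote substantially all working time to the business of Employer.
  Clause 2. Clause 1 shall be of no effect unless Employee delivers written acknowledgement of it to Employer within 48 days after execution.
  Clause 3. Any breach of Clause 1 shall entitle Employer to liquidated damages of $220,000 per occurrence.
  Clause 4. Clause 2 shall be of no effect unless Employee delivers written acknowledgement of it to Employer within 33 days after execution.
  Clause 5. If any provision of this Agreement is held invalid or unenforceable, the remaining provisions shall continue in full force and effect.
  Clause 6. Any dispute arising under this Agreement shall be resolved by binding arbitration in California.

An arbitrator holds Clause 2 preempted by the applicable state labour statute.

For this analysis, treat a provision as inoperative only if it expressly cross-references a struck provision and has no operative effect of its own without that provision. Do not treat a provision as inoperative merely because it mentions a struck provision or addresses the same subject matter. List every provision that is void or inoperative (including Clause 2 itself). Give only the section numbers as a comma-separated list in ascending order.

Clause 2 is struck. Clause 4 merely fixes the acknowledgement condition for Clause 2; with Clause 2 gone it has nothing to operate on and falls away. Clause 1 mentions Clause 2 but its own obligation stands independently of Clause 2, so Clause 1 is not affected. Under the severability clause in Clause 5, the remaining provisions continue in force. The provisions still in force are Clause 1, Clause 3, Clause 5, and Clause 6.

2, 4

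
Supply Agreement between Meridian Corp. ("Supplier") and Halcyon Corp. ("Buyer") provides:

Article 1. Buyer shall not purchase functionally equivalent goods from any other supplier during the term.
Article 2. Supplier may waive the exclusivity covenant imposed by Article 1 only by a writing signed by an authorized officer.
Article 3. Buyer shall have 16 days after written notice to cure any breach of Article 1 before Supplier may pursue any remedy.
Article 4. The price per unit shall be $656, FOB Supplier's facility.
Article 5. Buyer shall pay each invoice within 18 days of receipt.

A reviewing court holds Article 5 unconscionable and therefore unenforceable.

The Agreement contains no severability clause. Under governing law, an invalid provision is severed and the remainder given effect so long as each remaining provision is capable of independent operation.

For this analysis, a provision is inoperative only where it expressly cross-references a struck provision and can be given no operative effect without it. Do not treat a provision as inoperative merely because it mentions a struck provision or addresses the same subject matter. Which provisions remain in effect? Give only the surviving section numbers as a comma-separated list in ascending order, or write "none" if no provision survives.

Article 5 is struck. Nothing else in the Agreement is defined by reference to Article 5. With no severability clause, the stated default rule severs what cannot stand and enforces each remaining provision that can operate on its own. The provisions still in force are Article 1, Article 2, Article 3, and Article 4.

1, 2, 3, 4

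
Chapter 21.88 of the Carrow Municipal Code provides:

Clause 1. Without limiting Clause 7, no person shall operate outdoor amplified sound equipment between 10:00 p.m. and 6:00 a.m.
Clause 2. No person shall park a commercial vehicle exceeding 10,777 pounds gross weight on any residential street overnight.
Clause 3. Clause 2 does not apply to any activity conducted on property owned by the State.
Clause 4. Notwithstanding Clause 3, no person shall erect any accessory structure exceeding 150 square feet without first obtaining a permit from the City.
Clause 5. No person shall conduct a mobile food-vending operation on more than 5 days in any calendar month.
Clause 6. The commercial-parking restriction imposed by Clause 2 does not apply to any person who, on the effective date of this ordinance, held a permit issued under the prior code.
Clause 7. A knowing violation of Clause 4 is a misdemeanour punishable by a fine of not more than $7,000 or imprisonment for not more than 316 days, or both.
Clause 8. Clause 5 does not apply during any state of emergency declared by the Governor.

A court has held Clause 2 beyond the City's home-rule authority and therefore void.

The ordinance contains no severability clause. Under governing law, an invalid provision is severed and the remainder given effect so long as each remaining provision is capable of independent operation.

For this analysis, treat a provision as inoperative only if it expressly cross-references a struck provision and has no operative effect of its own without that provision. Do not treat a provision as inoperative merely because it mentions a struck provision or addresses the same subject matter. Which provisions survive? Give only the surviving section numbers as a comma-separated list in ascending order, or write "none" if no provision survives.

1, 4, 5, 7, 8

Clause 2 is struck. Clause 3 merely fixes the public-property exemption from Clause 2; with Clause 2 gone it has nothing to operate on and falls away. Clause 6 operates only by reference to Clause 2, so it falls with Clause 2. Clause 4 mentions Clause 3 but its own obligation stands independently of Clause 3, so Clause 4 is not affected. Under the stated default rule, only provisions that cannot operate independently fall away; the rest are enforced. Clause 1, Clause 4, Clause 5, Clause 7, and Clause 8 remain in effect.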